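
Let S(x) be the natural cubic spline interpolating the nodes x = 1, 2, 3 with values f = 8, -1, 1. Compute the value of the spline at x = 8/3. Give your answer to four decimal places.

Put M_i = S'' at the i-th knot. Here h = (1, 1) and Δ = (-9, 2), so the interior equations h_(i-1)·M_(i-1) + 2(h_(i-1)+h_i)·M_i + h_i·M_(i+1) = 6(Δ_i − Δ_(i-1)) read
  1·M_0 + 4·M_1 + 1·M_2 = 6(Δ_1 - Δ_0) = 66
Natural end conditions: M_0 = M_2 = 0.
Hence M_0 = 0, M_1 = 33/2, M_2 = 0.
On [2, 3], S(x) = -1 - 7/2·(x - 2) + 33/4·(x - 2)² - 11/4·(x - 2)³.
With (x - 2) = 2/3: S(8/3) = -13/27.

-0.4815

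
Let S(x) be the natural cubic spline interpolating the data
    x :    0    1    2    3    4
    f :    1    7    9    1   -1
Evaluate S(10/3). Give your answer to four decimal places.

Write m_i for S''(x_i). With h_i = 1, 1, 1, 1 and divided differences Δ_i = 6, 2, -8, -2, the continuity of S' gives the tridiagonal system
  1·m_0 + 4·m_1 + 1·m_2 = 6(Δ_1 - Δ_0) = -24
  1·m_1 + 4·m_2 + 1·m_3 = 6(Δ_2 - Δ_1) = -60
  1·m_2 + 4·m_3 + 1·m_4 = 6(Δ_3 - Δ_2) = 36
Natural end conditions: m_0 = m_4 = 0.
Hence m_0 = 0, m_1 = -3/2, m_2 = -18, m_3 = 27/2, m_4 = 0.
On [3, 4], S(x) = 1 - 13/2·(x - 3) + 27/4·(x - 3)² - 9/4·(x - 3)³.
With (x - 3) = 1/3: S(10/3) = -1/2.

-0.5000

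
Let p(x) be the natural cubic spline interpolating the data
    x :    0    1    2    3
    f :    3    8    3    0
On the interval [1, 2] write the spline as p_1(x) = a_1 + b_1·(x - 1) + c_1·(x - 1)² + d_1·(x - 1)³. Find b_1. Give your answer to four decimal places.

Put σ_i = p'' at the i-th knot. Here h = (1, 1, 1) and Δ = (5, -5, -3), so the interior equations h_(i-1)·σ_(i-1) + 2(h_(i-1)+h_i)·σ_i + h_i·σ_(i+1) = 6(Δ_i − Δ_(i-1)) read
  1·σ_0 + 4·σ_1 + 1·σ_2 = 6(Δ_1 - Δ_0) = -60
  1·σ_1 + 4·σ_2 + 1·σ_3 = 6(Δ_2 - Δ_1) = 12
Natural end conditions: σ_0 = σ_3 = 0.
Solving: σ_0 = 0, σ_1 = -84/5, σ_2 = 36/5, σ_3 = 0.
On [1, 2], with p_1(x) = a_1 + b_1·(x - 1) + c_1·(x - 1)² + d_1·(x - 1)³: c_1 = σ_1/2 = -42/5, d_1 = (σ_2 - σ_1)/(6h_1) = 4, b_1 = Δ_1 - h_1(2σ_1 + σ_2)/6 = -3/5.

-0.6000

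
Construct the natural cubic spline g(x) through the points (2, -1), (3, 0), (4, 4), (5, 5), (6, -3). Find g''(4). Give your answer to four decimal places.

Write m_i for g''(x_i). With h_i = 1, 1, 1, 1 and divided differences Δ_i = 1, 4, 1, -8, the continuity of g' gives the tridiagonal system
  1·m_0 + 4·m_1 + 1·m_2 = 6(Δ_1 - Δ_0) = 18
  1·m_1 + 4·m_2 + 1·m_3 = 6(Δ_2 - Δ_1) = -18
  1·m_2 + 4·m_3 + 1·m_4 = 6(Δ_3 - Δ_2) = -54
Natural end conditions: m_0 = m_4 = 0.
Forward elimination and back-substitution give m_0 = 0, m_1 = 36/7, m_2 = -18/7, m_3 = -90/7, m_4 = 0.

-2.5714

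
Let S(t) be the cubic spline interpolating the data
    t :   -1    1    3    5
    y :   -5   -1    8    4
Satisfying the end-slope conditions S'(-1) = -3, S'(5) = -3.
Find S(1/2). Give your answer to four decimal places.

Write m_i for S''(x_i). With h_i = 2, 2, 2 and divided differences Δ_i = 2, 9/2, -2, the continuity of S' gives the tridiagonal system
  2·m_0 + 8·m_1 + 2·m_2 = 6(Δ_1 - Δ_0) = 15
  2·m_1 + 8·m_2 + 2·m_3 = 6(Δ_2 - Δ_1) = -39
Clamped end conditions give two more equations: 2h_0·m_0 + h_0·m_1 = 6(Δ_0 - S'(-1)) = 30 and h_2·m_2 + 2h_2·m_3 = 6(S'(5) - Δ_2) = -6.
Forward elimination and back-substitution give m_0 = 67/10, m_1 = 8/5, m_2 = -28/5, m_3 = 13/10.
On [-1, 1], S(t) = -5 - 3·(t + 1) + 67/20·(t + 1)² - 17/40·(t + 1)³.
With (t + 1) = 3/2: S(1/2) = -1087/320.

-3.3969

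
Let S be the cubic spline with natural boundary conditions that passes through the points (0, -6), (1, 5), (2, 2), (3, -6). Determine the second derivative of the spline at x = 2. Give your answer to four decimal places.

-2.4000

Let M_i = S''(x_i). Step sizes h_i = 1, 1, 1; slopes of the chords Δ_i = (y_(i+1) - y_i)/h_i = 11, -3, -8.
  1·M_0 + 4·M_1 + 1·M_2 = 6(Δ_1 - Δ_0) = -84
  1·M_1 + 4·M_2 + 1·M_3 = 6(Δ_2 - Δ_1) = -30
Natural end conditions: M_0 = M_3 = 0.
Forward elimination and back-substitution give M_0 = 0, M_1 = -102/5, M_2 = -12/5, M_3 = 0.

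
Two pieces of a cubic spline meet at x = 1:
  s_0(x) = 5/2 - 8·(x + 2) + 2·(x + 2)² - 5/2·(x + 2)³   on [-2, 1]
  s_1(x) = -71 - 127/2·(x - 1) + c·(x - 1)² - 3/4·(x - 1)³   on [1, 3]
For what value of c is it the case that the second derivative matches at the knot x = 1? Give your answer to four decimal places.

-20.5000

s_0''(x) = 4 - 15·(x + 2), so s_0''(1) = -41. On the right, s_1''(1) = 2c, so c = -41/2.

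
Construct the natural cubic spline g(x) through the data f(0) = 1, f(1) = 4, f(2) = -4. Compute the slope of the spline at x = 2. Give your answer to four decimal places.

Put M_i = g'' at the i-th knot. Here h = (1, 1) and Δ = (3, -8), so the interior equations h_(i-1)·M_(i-1) + 2(h_(i-1)+h_i)·M_i + h_i·M_(i+1) = 6(Δ_i − Δ_(i-1)) read
  1·M_0 + 4·M_1 + 1·M_2 = 6(Δ_1 - Δ_0) = -66
Natural end conditions: M_0 = M_2 = 0.
Solving the tridiagonal system: M_0 = 0, M_1 = -33/2, M_2 = 0.
On [1, 2], g'(x) = b_1 + 2c_1·(x - 1) + 3d_1·(x - 1)² with b_1 = Δ_1 - h_1(2M_1 + M_2)/6 = -5/2, c_1 = M_1/2 = -33/4, d_1 = (M_2 - M_1)/(6h_1) = 11/4. So g'(2) = -43/4.

-10.7500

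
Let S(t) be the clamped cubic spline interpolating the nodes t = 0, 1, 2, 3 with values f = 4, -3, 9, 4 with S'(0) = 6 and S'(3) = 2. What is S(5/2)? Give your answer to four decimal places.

Let M_i = S''(x_i). Step sizes h_i = 1, 1, 1; slopes of the chords Δ_i = (y_(i+1) - y_i)/h_i = -7, 12, -5.
  1·M_0 + 4·M_1 + 1·M_2 = 6(Δ_1 - Δ_0) = 114
  1·M_1 + 4·M_2 + 1·M_3 = 6(Δ_2 - Δ_1) = -102
Clamped end conditions give two more equations: 2h_0·M_0 + h_0·M_1 = 6(Δ_0 - S'(0)) = -78 and h_2·M_2 + 2h_2·M_3 = 6(S'(3) - Δ_2) = 42.
Solving: M_0 = -1024/15, M_1 = 878/15, M_2 = -778/15, M_3 = 704/15.
On [2, 3], S(t) = 9 + 67/15·(t - 2) - 389/15·(t - 2)² + 247/15·(t - 2)³.
With (t - 2) = 1/2: S(5/2) = 817/120.

6.8083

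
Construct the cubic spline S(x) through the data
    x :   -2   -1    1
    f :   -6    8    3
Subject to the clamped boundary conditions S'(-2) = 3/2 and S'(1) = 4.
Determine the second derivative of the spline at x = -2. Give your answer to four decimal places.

Write m_i for S''(x_i). With h_i = 1, 2 and divided differences Δ_i = 14, -5/2, the continuity of S' gives the tridiagonal system
  1·m_0 + 6·m_1 + 2·m_2 = 6(Δ_1 - Δ_0) = -99
Clamped end conditions give two more equations: 2h_0·m_0 + h_0·m_1 = 6(Δ_0 - S'(-2)) = 75 and h_1·m_1 + 2h_1·m_2 = 6(S'(1) - Δ_1) = 39.
Solving the tridiagonal system: m_0 = 329/6, m_1 = -104/3, m_2 = 325/12.

54.8333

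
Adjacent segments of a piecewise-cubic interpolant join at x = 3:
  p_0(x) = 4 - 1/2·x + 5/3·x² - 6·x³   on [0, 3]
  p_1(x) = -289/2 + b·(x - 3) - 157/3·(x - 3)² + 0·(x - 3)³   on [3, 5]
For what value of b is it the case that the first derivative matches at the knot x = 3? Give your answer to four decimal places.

p_0'(x) = -1/2 + 10/3·x - 18·x², so p_0'(3) = -305/2. On the right, p_1'(3) = b, so b = -305/2.

-152.5000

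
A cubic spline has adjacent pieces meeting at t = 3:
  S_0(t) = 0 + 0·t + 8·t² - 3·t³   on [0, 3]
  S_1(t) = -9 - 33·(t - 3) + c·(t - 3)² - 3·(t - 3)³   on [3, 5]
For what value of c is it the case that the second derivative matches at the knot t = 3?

S_0''(t) = 16 - 18·t, so S_0''(3) = -38. On the right, S_1''(3) = 2c, so c = -19.

-19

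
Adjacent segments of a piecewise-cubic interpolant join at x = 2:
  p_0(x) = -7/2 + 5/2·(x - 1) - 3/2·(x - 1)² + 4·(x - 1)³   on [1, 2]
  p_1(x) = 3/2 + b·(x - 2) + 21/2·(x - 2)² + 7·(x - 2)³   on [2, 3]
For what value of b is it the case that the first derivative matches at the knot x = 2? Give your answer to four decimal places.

11.5000

p_0'(x) = 5/2 - 3·(x - 1) + 12·(x - 1)², so p_0'(2) = 23/2. On the right, p_1'(2) = b, so b = 23/2.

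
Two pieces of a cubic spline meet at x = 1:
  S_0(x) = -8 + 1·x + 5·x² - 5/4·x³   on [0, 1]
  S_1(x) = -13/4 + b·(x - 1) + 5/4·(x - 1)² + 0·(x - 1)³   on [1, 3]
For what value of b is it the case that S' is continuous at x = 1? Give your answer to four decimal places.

S_0'(x) = 1 + 10·x - 15/4·x², so S_0'(1) = 29/4. On the right, S_1'(1) = b, so b = 29/4.

7.2500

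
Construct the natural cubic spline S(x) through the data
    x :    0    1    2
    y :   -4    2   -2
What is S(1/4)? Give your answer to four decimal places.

Write σ_i for S''(x_i). With h_i = 1, 1 and divided differences Δ_i = 6, -4, the continuity of S' gives the tridiagonal system
  1·σ_0 + 4·σ_1 + 1·σ_2 = 6(Δ_1 - Δ_0) = -60
Natural end conditions: σ_0 = σ_2 = 0.
Forward elimination and back-substitution give σ_0 = 0, σ_1 = -15, σ_2 = 0.
On [0, 1], S(x) = -4 + 17/2·x + 0·x² - 5/2·x³.
With x = 1/4: S(1/4) = -245/128.

-1.9141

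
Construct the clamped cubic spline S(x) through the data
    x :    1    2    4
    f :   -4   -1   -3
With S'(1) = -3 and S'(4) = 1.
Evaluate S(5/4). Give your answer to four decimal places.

Write M_i for S''(x_i). With h_i = 1, 2 and divided differences Δ_i = 3, -1, the continuity of S' gives the tridiagonal system
  1·M_0 + 6·M_1 + 2·M_2 = 6(Δ_1 - Δ_0) = -24
Clamped end conditions give two more equations: 2h_0·M_0 + h_0·M_1 = 6(Δ_0 - S'(1)) = 36 and h_1·M_1 + 2h_1·M_2 = 6(S'(4) - Δ_1) = 12.
Hence M_0 = 70/3, M_1 = -32/3, M_2 = 25/3.
On [1, 2], S(x) = -4 - 3·(x - 1) + 35/3·(x - 1)² - 17/3·(x - 1)³.
With (x - 1) = 1/4: S(5/4) = -263/64.

-4.1094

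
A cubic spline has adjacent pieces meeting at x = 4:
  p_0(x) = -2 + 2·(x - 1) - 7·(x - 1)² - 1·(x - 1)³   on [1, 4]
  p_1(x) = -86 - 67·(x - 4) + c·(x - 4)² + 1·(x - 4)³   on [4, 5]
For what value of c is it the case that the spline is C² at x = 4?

p_0''(x) = -14 - 6·(x - 1), so p_0''(4) = -32. On the right, p_1''(4) = 2c, so c = -16.

-16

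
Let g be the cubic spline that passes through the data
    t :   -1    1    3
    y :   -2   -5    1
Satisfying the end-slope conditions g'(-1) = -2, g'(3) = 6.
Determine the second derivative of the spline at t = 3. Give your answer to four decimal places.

3.1250

With M_i denoting the second derivative at x_i, h_i = 2, 2, and Δ_i = (y_(i+1) − y_i)/h_i = -3/2, 3:
  2·M_0 + 8·M_1 + 2·M_2 = 6(Δ_1 - Δ_0) = 27
Clamped end conditions give two more equations: 2h_0·M_0 + h_0·M_1 = 6(Δ_0 - g'(-1)) = 3 and h_1·M_1 + 2h_1·M_2 = 6(g'(3) - Δ_1) = 18.
Solving the tridiagonal system: M_0 = -5/8, M_1 = 11/4, M_2 = 25/8.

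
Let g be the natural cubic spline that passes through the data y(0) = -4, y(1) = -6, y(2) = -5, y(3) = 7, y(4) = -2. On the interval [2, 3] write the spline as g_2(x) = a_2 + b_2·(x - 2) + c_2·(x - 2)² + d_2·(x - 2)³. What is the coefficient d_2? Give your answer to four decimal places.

-10.7857

Let m_i = g''(x_i). Step sizes h_i = 1, 1, 1, 1; slopes of the chords Δ_i = (y_(i+1) - y_i)/h_i = -2, 1, 12, -9.
  1·m_0 + 4·m_1 + 1·m_2 = 6(Δ_1 - Δ_0) = 18
  1·m_1 + 4·m_2 + 1·m_3 = 6(Δ_2 - Δ_1) = 66
  1·m_2 + 4·m_3 + 1·m_4 = 6(Δ_3 - Δ_2) = -126
Natural end conditions: m_0 = m_4 = 0.
Forward elimination and back-substitution give m_0 = 0, m_1 = -15/7, m_2 = 186/7, m_3 = -267/7, m_4 = 0.
On [2, 3], with g_2(x) = a_2 + b_2·(x - 2) + c_2·(x - 2)² + d_2·(x - 2)³: c_2 = m_2/2 = 93/7, d_2 = (m_3 - m_2)/(6h_2) = -151/14, b_2 = Δ_2 - h_2(2m_2 + m_3)/6 = 19/2.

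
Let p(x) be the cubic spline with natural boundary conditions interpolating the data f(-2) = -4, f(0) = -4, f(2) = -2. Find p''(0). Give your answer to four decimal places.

Write m_i for p''(x_i). With h_i = 2, 2 and divided differences Δ_i = 0, 1, the continuity of p' gives the tridiagonal system
  2·m_0 + 8·m_1 + 2·m_2 = 6(Δ_1 - Δ_0) = 6
Natural end conditions: m_0 = m_2 = 0.
Solving: m_0 = 0, m_1 = 3/4, m_2 = 0.

0.7500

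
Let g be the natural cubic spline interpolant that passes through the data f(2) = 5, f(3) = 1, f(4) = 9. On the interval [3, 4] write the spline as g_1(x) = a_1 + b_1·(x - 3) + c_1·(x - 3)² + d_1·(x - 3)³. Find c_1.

9

Put M_i = g'' at the i-th knot. Here h = (1, 1) and Δ = (-4, 8), so the interior equations h_(i-1)·M_(i-1) + 2(h_(i-1)+h_i)·M_i + h_i·M_(i+1) = 6(Δ_i − Δ_(i-1)) read
  1·M_0 + 4·M_1 + 1·M_2 = 6(Δ_1 - Δ_0) = 72
Natural end conditions: M_0 = M_2 = 0.
Forward elimination and back-substitution give M_0 = 0, M_1 = 18, M_2 = 0.
On [3, 4], with g_1(x) = a_1 + b_1·(x - 3) + c_1·(x - 3)² + d_1·(x - 3)³: c_1 = M_1/2 = 9, d_1 = (M_2 - M_1)/(6h_1) = -3, b_1 = Δ_1 - h_1(2M_1 + M_2)/6 = 2.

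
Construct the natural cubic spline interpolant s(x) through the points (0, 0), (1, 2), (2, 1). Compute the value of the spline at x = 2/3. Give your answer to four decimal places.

Let σ_i = s''(x_i). Step sizes h_i = 1, 1; slopes of the chords Δ_i = (y_(i+1) - y_i)/h_i = 2, -1.
  1·σ_0 + 4·σ_1 + 1·σ_2 = 6(Δ_1 - Δ_0) = -18
Natural end conditions: σ_0 = σ_2 = 0.
Hence σ_0 = 0, σ_1 = -9/2, σ_2 = 0.
On [0, 1], s(x) = 0 + 11/4·x + 0·x² - 3/4·x³.
With x = 2/3: s(2/3) = 29/18.

1.6111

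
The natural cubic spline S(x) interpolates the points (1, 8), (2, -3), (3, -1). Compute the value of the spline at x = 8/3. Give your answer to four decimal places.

-2.6296

With M_i denoting the second derivative at x_i, h_i = 1, 1, and Δ_i = (y_(i+1) − y_i)/h_i = -11, 2:
  1·M_0 + 4·M_1 + 1·M_2 = 6(Δ_1 - Δ_0) = 78
Natural end conditions: M_0 = M_2 = 0.
Forward elimination and back-substitution give M_0 = 0, M_1 = 39/2, M_2 = 0.
On [2, 3], S(x) = -3 - 9/2·(x - 2) + 39/4·(x - 2)² - 13/4·(x - 2)³.
With (x - 2) = 2/3: S(8/3) = -71/27.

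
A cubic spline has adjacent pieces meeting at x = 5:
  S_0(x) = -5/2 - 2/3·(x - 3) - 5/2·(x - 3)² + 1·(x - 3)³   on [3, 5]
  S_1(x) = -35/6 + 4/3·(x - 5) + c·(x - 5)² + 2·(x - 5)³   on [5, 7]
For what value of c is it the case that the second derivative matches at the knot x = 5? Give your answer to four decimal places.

S_0''(x) = -5 + 6·(x - 3), so S_0''(5) = 7. On the right, S_1''(5) = 2c, so c = 7/2.

3.5000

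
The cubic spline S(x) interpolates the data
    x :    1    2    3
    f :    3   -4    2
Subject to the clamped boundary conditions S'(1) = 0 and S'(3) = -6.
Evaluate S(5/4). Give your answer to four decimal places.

Put σ_i = S'' at the i-th knot. Here h = (1, 1) and Δ = (-7, 6), so the interior equations h_(i-1)·σ_(i-1) + 2(h_(i-1)+h_i)·σ_i + h_i·σ_(i+1) = 6(Δ_i − Δ_(i-1)) read
  1·σ_0 + 4·σ_1 + 1·σ_2 = 6(Δ_1 - Δ_0) = 78
Clamped end conditions give two more equations: 2h_0·σ_0 + h_0·σ_1 = 6(Δ_0 - S'(1)) = -42 and h_1·σ_1 + 2h_1·σ_2 = 6(S'(3) - Δ_1) = -72.
Forward elimination and back-substitution give σ_0 = -87/2, σ_1 = 45, σ_2 = -117/2.
On [1, 2], S(x) = 3 + 0·(x - 1) - 87/4·(x - 1)² + 59/4·(x - 1)³.
With (x - 1) = 1/4: S(5/4) = 479/256.

1.8711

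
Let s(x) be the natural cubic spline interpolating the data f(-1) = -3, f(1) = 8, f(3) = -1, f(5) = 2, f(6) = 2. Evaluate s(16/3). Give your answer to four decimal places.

2.2552

Let M_i = s''(x_i). Step sizes h_i = 2, 2, 2, 1; slopes of the chords Δ_i = (y_(i+1) - y_i)/h_i = 11/2, -9/2, 3/2, 0.
  2·M_0 + 8·M_1 + 2·M_2 = 6(Δ_1 - Δ_0) = -60
  2·M_1 + 8·M_2 + 2·M_3 = 6(Δ_2 - Δ_1) = 36
  2·M_2 + 6·M_3 + 1·M_4 = 6(Δ_3 - Δ_2) = -9
Natural end conditions: M_0 = M_4 = 0.
Forward elimination and back-substitution give M_0 = 0, M_1 = -777/82, M_2 = 324/41, M_3 = -339/82, M_4 = 0.
On [5, 6], s(x) = 2 + 113/82·(x - 5) - 339/164·(x - 5)² + 113/164·(x - 5)³.
With (x - 5) = 1/3: s(16/3) = 4993/2214.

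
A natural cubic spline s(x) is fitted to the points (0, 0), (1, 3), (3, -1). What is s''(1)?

-5

Let M_i = s''(x_i). Step sizes h_i = 1, 2; slopes of the chords Δ_i = (y_(i+1) - y_i)/h_i = 3, -2.
  1·M_0 + 6·M_1 + 2·M_2 = 6(Δ_1 - Δ_0) = -30
Natural end conditions: M_0 = M_2 = 0.
Solving: M_0 = 0, M_1 = -5, M_2 = 0.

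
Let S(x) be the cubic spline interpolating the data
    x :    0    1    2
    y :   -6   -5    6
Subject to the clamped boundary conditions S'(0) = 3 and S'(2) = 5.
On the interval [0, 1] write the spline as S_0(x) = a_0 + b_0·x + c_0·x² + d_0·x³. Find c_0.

-10

Write M_i for S''(x_i). With h_i = 1, 1 and divided differences Δ_i = 1, 11, the continuity of S' gives the tridiagonal system
  1·M_0 + 4·M_1 + 1·M_2 = 6(Δ_1 - Δ_0) = 60
Clamped end conditions give two more equations: 2h_0·M_0 + h_0·M_1 = 6(Δ_0 - S'(0)) = -12 and h_1·M_1 + 2h_1·M_2 = 6(S'(2) - Δ_1) = -36.
Forward elimination and back-substitution give M_0 = -20, M_1 = 28, M_2 = -32.
On [0, 1], with S_0(x) = a_0 + b_0·x + c_0·x² + d_0·x³: c_0 = M_0/2 = -10, d_0 = (M_1 - M_0)/(6h_0) = 8, b_0 = Δ_0 - h_0(2M_0 + M_1)/6 = 3.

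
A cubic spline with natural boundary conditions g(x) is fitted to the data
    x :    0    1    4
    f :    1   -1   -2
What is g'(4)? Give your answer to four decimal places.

With σ_i denoting the second derivative at x_i, h_i = 1, 3, and Δ_i = (y_(i+1) − y_i)/h_i = -2, -1/3:
  1·σ_0 + 8·σ_1 + 3·σ_2 = 6(Δ_1 - Δ_0) = 10
Natural end conditions: σ_0 = σ_2 = 0.
Solving: σ_0 = 0, σ_1 = 5/4, σ_2 = 0.
On [1, 4], g'(x) = b_1 + 2c_1·(x - 1) + 3d_1·(x - 1)² with b_1 = Δ_1 - h_1(2σ_1 + σ_2)/6 = -19/12, c_1 = σ_1/2 = 5/8, d_1 = (σ_2 - σ_1)/(6h_1) = -5/72. So g'(4) = 7/24.

0.2917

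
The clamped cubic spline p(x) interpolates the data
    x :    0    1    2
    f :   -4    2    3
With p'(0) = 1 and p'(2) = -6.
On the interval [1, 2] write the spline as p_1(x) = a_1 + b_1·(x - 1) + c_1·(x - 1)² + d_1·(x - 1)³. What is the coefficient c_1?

-4

Let M_i = p''(x_i). Step sizes h_i = 1, 1; slopes of the chords Δ_i = (y_(i+1) - y_i)/h_i = 6, 1.
  1·M_0 + 4·M_1 + 1·M_2 = 6(Δ_1 - Δ_0) = -30
Clamped end conditions give two more equations: 2h_0·M_0 + h_0·M_1 = 6(Δ_0 - p'(0)) = 30 and h_1·M_1 + 2h_1·M_2 = 6(p'(2) - Δ_1) = -42.
Hence M_0 = 19, M_1 = -8, M_2 = -17.
On [1, 2], with p_1(x) = a_1 + b_1·(x - 1) + c_1·(x - 1)² + d_1·(x - 1)³: c_1 = M_1/2 = -4, d_1 = (M_2 - M_1)/(6h_1) = -3/2, b_1 = Δ_1 - h_1(2M_1 + M_2)/6 = 13/2.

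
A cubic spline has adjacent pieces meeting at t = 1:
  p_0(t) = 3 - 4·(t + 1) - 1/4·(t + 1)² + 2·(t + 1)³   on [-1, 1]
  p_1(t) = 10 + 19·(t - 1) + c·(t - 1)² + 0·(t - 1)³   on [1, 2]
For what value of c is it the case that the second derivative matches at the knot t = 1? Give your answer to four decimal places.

11.7500

p_0''(t) = -1/2 + 12·(t + 1), so p_0''(1) = 47/2. On the right, p_1''(1) = 2c, so c = 47/4.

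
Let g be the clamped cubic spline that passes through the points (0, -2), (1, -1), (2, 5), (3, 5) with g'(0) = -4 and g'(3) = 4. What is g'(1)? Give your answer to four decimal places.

5.7333

With σ_i denoting the second derivative at x_i, h_i = 1, 1, 1, and Δ_i = (y_(i+1) − y_i)/h_i = 1, 6, 0:
  1·σ_0 + 4·σ_1 + 1·σ_2 = 6(Δ_1 - Δ_0) = 30
  1·σ_1 + 4·σ_2 + 1·σ_3 = 6(Δ_2 - Δ_1) = -36
Clamped end conditions give two more equations: 2h_0·σ_0 + h_0·σ_1 = 6(Δ_0 - g'(0)) = 30 and h_2·σ_2 + 2h_2·σ_3 = 6(g'(3) - Δ_2) = 24.
Solving the tridiagonal system: σ_0 = 158/15, σ_1 = 134/15, σ_2 = -244/15, σ_3 = 302/15.
On [1, 2], g'(x) = b_1 + 2c_1·(x - 1) + 3d_1·(x - 1)² with b_1 = Δ_1 - h_1(2σ_1 + σ_2)/6 = 86/15, c_1 = σ_1/2 = 67/15, d_1 = (σ_2 - σ_1)/(6h_1) = -21/5. So g'(1) = 86/15.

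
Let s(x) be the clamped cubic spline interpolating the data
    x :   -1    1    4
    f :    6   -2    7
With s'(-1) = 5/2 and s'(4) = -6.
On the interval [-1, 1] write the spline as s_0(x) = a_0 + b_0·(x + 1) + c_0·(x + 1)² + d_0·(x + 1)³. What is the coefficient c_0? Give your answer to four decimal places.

-7.8250

Put M_i = s'' at the i-th knot. Here h = (2, 3) and Δ = (-4, 3), so the interior equations h_(i-1)·M_(i-1) + 2(h_(i-1)+h_i)·M_i + h_i·M_(i+1) = 6(Δ_i − Δ_(i-1)) read
  2·M_0 + 10·M_1 + 3·M_2 = 6(Δ_1 - Δ_0) = 42
Clamped end conditions give two more equations: 2h_0·M_0 + h_0·M_1 = 6(Δ_0 - s'(-1)) = -39 and h_1·M_1 + 2h_1·M_2 = 6(s'(4) - Δ_1) = -54.
Solving the tridiagonal system: M_0 = -313/20, M_1 = 59/5, M_2 = -149/10.
On [-1, 1], with s_0(x) = a_0 + b_0·(x + 1) + c_0·(x + 1)² + d_0·(x + 1)³: c_0 = M_0/2 = -313/40, d_0 = (M_1 - M_0)/(6h_0) = 183/80, b_0 = Δ_0 - h_0(2M_0 + M_1)/6 = 5/2.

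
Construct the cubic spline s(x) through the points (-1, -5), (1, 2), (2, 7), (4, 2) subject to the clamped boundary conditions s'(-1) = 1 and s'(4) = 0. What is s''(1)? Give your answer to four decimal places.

2.5000

With m_i denoting the second derivative at x_i, h_i = 2, 1, 2, and Δ_i = (y_(i+1) − y_i)/h_i = 7/2, 5, -5/2:
  2·m_0 + 6·m_1 + 1·m_2 = 6(Δ_1 - Δ_0) = 9
  1·m_1 + 6·m_2 + 2·m_3 = 6(Δ_2 - Δ_1) = -45
Clamped end conditions give two more equations: 2h_0·m_0 + h_0·m_1 = 6(Δ_0 - s'(-1)) = 15 and h_2·m_2 + 2h_2·m_3 = 6(s'(4) - Δ_2) = 15.
Solving the tridiagonal system: m_0 = 5/2, m_1 = 5/2, m_2 = -11, m_3 = 37/4.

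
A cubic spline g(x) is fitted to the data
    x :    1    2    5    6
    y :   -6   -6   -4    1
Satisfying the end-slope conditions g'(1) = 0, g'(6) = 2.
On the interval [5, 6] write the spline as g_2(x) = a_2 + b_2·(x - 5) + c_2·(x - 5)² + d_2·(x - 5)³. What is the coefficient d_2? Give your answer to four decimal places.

Put σ_i = g'' at the i-th knot. Here h = (1, 3, 1) and Δ = (0, 2/3, 5), so the interior equations h_(i-1)·σ_(i-1) + 2(h_(i-1)+h_i)·σ_i + h_i·σ_(i+1) = 6(Δ_i − Δ_(i-1)) read
  1·σ_0 + 8·σ_1 + 3·σ_2 = 6(Δ_1 - Δ_0) = 4
  3·σ_1 + 8·σ_2 + 1·σ_3 = 6(Δ_2 - Δ_1) = 26
Clamped end conditions give two more equations: 2h_0·σ_0 + h_0·σ_1 = 6(Δ_0 - g'(1)) = 0 and h_2·σ_2 + 2h_2·σ_3 = 6(g'(6) - Δ_2) = -18.
Solving: σ_0 = 50/63, σ_1 = -100/63, σ_2 = 334/63, σ_3 = -734/63.
On [5, 6], with g_2(x) = a_2 + b_2·(x - 5) + c_2·(x - 5)² + d_2·(x - 5)³: c_2 = σ_2/2 = 167/63, d_2 = (σ_3 - σ_2)/(6h_2) = -178/63, b_2 = Δ_2 - h_2(2σ_2 + σ_3)/6 = 326/63.

-2.8254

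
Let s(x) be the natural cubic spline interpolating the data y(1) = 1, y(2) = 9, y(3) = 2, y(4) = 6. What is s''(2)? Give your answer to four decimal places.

-28.4000

Put m_i = s'' at the i-th knot. Here h = (1, 1, 1) and Δ = (8, -7, 4), so the interior equations h_(i-1)·m_(i-1) + 2(h_(i-1)+h_i)·m_i + h_i·m_(i+1) = 6(Δ_i − Δ_(i-1)) read
  1·m_0 + 4·m_1 + 1·m_2 = 6(Δ_1 - Δ_0) = -90
  1·m_1 + 4·m_2 + 1·m_3 = 6(Δ_2 - Δ_1) = 66
Natural end conditions: m_0 = m_3 = 0.
Hence m_0 = 0, m_1 = -142/5, m_2 = 118/5, m_3 = 0.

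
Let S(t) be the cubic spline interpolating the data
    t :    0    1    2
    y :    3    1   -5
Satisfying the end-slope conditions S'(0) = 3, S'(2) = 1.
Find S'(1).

With σ_i denoting the second derivative at x_i, h_i = 1, 1, and Δ_i = (y_(i+1) − y_i)/h_i = -2, -6:
  1·σ_0 + 4·σ_1 + 1·σ_2 = 6(Δ_1 - Δ_0) = -24
Clamped end conditions give two more equations: 2h_0·σ_0 + h_0·σ_1 = 6(Δ_0 - S'(0)) = -30 and h_1·σ_1 + 2h_1·σ_2 = 6(S'(2) - Δ_1) = 42.
Solving: σ_0 = -10, σ_1 = -10, σ_2 = 26.
On [1, 2], S'(t) = b_1 + 2c_1·(t - 1) + 3d_1·(t - 1)² with b_1 = Δ_1 - h_1(2σ_1 + σ_2)/6 = -7, c_1 = σ_1/2 = -5, d_1 = (σ_2 - σ_1)/(6h_1) = 6. So S'(1) = -7.

-7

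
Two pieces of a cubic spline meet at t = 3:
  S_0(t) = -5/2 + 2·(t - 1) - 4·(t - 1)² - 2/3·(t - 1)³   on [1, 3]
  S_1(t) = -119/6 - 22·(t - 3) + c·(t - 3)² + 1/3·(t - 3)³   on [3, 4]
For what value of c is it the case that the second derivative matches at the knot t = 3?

S_0''(t) = -8 - 4·(t - 1), so S_0''(3) = -16. On the right, S_1''(3) = 2c, so c = -8.

-8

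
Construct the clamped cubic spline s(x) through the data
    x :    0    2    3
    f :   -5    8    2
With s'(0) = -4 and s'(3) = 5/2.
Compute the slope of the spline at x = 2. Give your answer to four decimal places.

With m_i denoting the second derivative at x_i, h_i = 2, 1, and Δ_i = (y_(i+1) − y_i)/h_i = 13/2, -6:
  2·m_0 + 6·m_1 + 1·m_2 = 6(Δ_1 - Δ_0) = -75
Clamped end conditions give two more equations: 2h_0·m_0 + h_0·m_1 = 6(Δ_0 - s'(0)) = 63 and h_1·m_1 + 2h_1·m_2 = 6(s'(3) - Δ_1) = 51.
Hence m_0 = 365/12, m_1 = -88/3, m_2 = 241/6.
On [2, 3], s'(x) = b_1 + 2c_1·(x - 2) + 3d_1·(x - 2)² with b_1 = Δ_1 - h_1(2m_1 + m_2)/6 = -35/12, c_1 = m_1/2 = -44/3, d_1 = (m_2 - m_1)/(6h_1) = 139/12. So s'(2) = -35/12.

-2.9167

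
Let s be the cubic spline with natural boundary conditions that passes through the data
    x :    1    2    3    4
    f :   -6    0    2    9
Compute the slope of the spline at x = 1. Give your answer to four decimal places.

7.4000

With σ_i denoting the second derivative at x_i, h_i = 1, 1, 1, and Δ_i = (y_(i+1) − y_i)/h_i = 6, 2, 7:
  1·σ_0 + 4·σ_1 + 1·σ_2 = 6(Δ_1 - Δ_0) = -24
  1·σ_1 + 4·σ_2 + 1·σ_3 = 6(Δ_2 - Δ_1) = 30
Natural end conditions: σ_0 = σ_3 = 0.
Forward elimination and back-substitution give σ_0 = 0, σ_1 = -42/5, σ_2 = 48/5, σ_3 = 0.
On [1, 2], s'(x) = b_0 + 2c_0·(x - 1) + 3d_0·(x - 1)² with b_0 = Δ_0 - h_0(2σ_0 + σ_1)/6 = 37/5, c_0 = σ_0/2 = 0, d_0 = (σ_1 - σ_0)/(6h_0) = -7/5. So s'(1) = 37/5.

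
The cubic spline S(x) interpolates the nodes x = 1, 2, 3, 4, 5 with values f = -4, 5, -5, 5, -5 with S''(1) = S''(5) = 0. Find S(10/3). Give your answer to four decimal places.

-2.7037

With M_i denoting the second derivative at x_i, h_i = 1, 1, 1, 1, and Δ_i = (y_(i+1) − y_i)/h_i = 9, -10, 10, -10:
  1·M_0 + 4·M_1 + 1·M_2 = 6(Δ_1 - Δ_0) = -114
  1·M_1 + 4·M_2 + 1·M_3 = 6(Δ_2 - Δ_1) = 120
  1·M_2 + 4·M_3 + 1·M_4 = 6(Δ_3 - Δ_2) = -120
Natural end conditions: M_0 = M_4 = 0.
Forward elimination and back-substitution give M_0 = 0, M_1 = -165/4, M_2 = 51, M_3 = -171/4, M_4 = 0.
On [3, 4], S(x) = -5 + 1/8·(x - 3) + 51/2·(x - 3)² - 125/8·(x - 3)³.
With (x - 3) = 1/3: S(10/3) = -73/27.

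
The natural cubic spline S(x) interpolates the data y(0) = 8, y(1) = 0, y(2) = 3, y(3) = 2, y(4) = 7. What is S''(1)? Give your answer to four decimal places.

Let σ_i = S''(x_i). Step sizes h_i = 1, 1, 1, 1; slopes of the chords Δ_i = (y_(i+1) - y_i)/h_i = -8, 3, -1, 5.
  1·σ_0 + 4·σ_1 + 1·σ_2 = 6(Δ_1 - Δ_0) = 66
  1·σ_1 + 4·σ_2 + 1·σ_3 = 6(Δ_2 - Δ_1) = -24
  1·σ_2 + 4·σ_3 + 1·σ_4 = 6(Δ_3 - Δ_2) = 36
Natural end conditions: σ_0 = σ_4 = 0.
Solving: σ_0 = 0, σ_1 = 561/28, σ_2 = -99/7, σ_3 = 351/28, σ_4 = 0.

20.0357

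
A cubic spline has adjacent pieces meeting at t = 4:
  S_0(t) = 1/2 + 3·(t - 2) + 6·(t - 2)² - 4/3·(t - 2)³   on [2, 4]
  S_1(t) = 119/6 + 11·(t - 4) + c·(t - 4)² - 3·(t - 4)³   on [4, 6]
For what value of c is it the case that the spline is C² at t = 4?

-2

S_0''(t) = 12 - 8·(t - 2), so S_0''(4) = -4. On the right, S_1''(4) = 2c, so c = -2.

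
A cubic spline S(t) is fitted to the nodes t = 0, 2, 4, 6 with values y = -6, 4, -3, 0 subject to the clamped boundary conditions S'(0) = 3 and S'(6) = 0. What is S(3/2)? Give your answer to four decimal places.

2.4938

Write m_i for S''(x_i). With h_i = 2, 2, 2 and divided differences Δ_i = 5, -7/2, 3/2, the continuity of S' gives the tridiagonal system
  2·m_0 + 8·m_1 + 2·m_2 = 6(Δ_1 - Δ_0) = -51
  2·m_1 + 8·m_2 + 2·m_3 = 6(Δ_2 - Δ_1) = 30
Clamped end conditions give two more equations: 2h_0·m_0 + h_0·m_1 = 6(Δ_0 - S'(0)) = 12 and h_2·m_2 + 2h_2·m_3 = 6(S'(6) - Δ_2) = -9.
Hence m_0 = 41/5, m_1 = -52/5, m_2 = 79/10, m_3 = -31/5.
On [0, 2], S(t) = -6 + 3·t + 41/10·t² - 31/20·t³.
With t = 3/2: S(3/2) = 399/160.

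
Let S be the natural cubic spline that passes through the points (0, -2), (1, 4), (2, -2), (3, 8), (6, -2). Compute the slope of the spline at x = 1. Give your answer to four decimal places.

Write m_i for S''(x_i). With h_i = 1, 1, 1, 3 and divided differences Δ_i = 6, -6, 10, -10/3, the continuity of S' gives the tridiagonal system
  1·m_0 + 4·m_1 + 1·m_2 = 6(Δ_1 - Δ_0) = -72
  1·m_1 + 4·m_2 + 1·m_3 = 6(Δ_2 - Δ_1) = 96
  1·m_2 + 8·m_3 + 3·m_4 = 6(Δ_3 - Δ_2) = -80
Natural end conditions: m_0 = m_4 = 0.
Solving: m_0 = 0, m_1 = -770/29, m_2 = 992/29, m_3 = -414/29, m_4 = 0.
On [1, 2], S'(x) = b_1 + 2c_1·(x - 1) + 3d_1·(x - 1)² with b_1 = Δ_1 - h_1(2m_1 + m_2)/6 = -248/87, c_1 = m_1/2 = -385/29, d_1 = (m_2 - m_1)/(6h_1) = 881/87. So S'(1) = -248/87.

-2.8506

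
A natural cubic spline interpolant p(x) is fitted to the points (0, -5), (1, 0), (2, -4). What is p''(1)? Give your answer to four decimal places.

Let m_i = p''(x_i). Step sizes h_i = 1, 1; slopes of the chords Δ_i = (y_(i+1) - y_i)/h_i = 5, -4.
  1·m_0 + 4·m_1 + 1·m_2 = 6(Δ_1 - Δ_0) = -54
Natural end conditions: m_0 = m_2 = 0.
Forward elimination and back-substitution give m_0 = 0, m_1 = -27/2, m_2 = 0.

-13.5000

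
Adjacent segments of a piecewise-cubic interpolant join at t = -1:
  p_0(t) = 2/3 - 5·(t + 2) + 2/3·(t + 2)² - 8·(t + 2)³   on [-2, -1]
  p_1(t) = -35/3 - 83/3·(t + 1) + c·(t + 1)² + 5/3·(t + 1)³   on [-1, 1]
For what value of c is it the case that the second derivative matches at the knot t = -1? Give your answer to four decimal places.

p_0''(t) = 4/3 - 48·(t + 2), so p_0''(-1) = -140/3. On the right, p_1''(-1) = 2c, so c = -70/3.

-23.3333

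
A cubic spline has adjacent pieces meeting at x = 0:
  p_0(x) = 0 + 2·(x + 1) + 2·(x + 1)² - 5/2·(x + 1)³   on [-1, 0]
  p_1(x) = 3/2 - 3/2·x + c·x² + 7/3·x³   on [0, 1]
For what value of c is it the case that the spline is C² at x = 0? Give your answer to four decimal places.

p_0''(x) = 4 - 15·(x + 1), so p_0''(0) = -11. On the right, p_1''(0) = 2c, so c = -11/2.

-5.5000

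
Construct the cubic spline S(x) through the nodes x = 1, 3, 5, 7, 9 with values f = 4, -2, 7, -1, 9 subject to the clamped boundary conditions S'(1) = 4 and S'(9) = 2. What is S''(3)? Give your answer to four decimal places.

13.0893

Let M_i = S''(x_i). Step sizes h_i = 2, 2, 2, 2; slopes of the chords Δ_i = (y_(i+1) - y_i)/h_i = -3, 9/2, -4, 5.
  2·M_0 + 8·M_1 + 2·M_2 = 6(Δ_1 - Δ_0) = 45
  2·M_1 + 8·M_2 + 2·M_3 = 6(Δ_2 - Δ_1) = -51
  2·M_2 + 8·M_3 + 2·M_4 = 6(Δ_3 - Δ_2) = 54
Clamped end conditions give two more equations: 2h_0·M_0 + h_0·M_1 = 6(Δ_0 - S'(1)) = -42 and h_3·M_3 + 2h_3·M_4 = 6(S'(9) - Δ_3) = -18.
Hence M_0 = -1909/112, M_1 = 733/56, M_2 = -205/16, M_3 = 709/56, M_4 = -1213/112.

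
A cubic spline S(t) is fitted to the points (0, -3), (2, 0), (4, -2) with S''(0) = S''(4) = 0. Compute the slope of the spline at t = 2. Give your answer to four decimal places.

0.2500

Put M_i = S'' at the i-th knot. Here h = (2, 2) and Δ = (3/2, -1), so the interior equations h_(i-1)·M_(i-1) + 2(h_(i-1)+h_i)·M_i + h_i·M_(i+1) = 6(Δ_i − Δ_(i-1)) read
  2·M_0 + 8·M_1 + 2·M_2 = 6(Δ_1 - Δ_0) = -15
Natural end conditions: M_0 = M_2 = 0.
Solving the tridiagonal system: M_0 = 0, M_1 = -15/8, M_2 = 0.
On [2, 4], S'(t) = b_1 + 2c_1·(t - 2) + 3d_1·(t - 2)² with b_1 = Δ_1 - h_1(2M_1 + M_2)/6 = 1/4, c_1 = M_1/2 = -15/16, d_1 = (M_2 - M_1)/(6h_1) = 5/32. So S'(2) = 1/4.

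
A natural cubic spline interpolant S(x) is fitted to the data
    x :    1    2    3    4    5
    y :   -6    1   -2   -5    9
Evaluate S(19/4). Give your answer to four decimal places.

4.4746

With M_i denoting the second derivative at x_i, h_i = 1, 1, 1, 1, and Δ_i = (y_(i+1) − y_i)/h_i = 7, -3, -3, 14:
  1·M_0 + 4·M_1 + 1·M_2 = 6(Δ_1 - Δ_0) = -60
  1·M_1 + 4·M_2 + 1·M_3 = 6(Δ_2 - Δ_1) = 0
  1·M_2 + 4·M_3 + 1·M_4 = 6(Δ_3 - Δ_2) = 102
Natural end conditions: M_0 = M_4 = 0.
Forward elimination and back-substitution give M_0 = 0, M_1 = -57/4, M_2 = -3, M_3 = 105/4, M_4 = 0.
On [4, 5], S(x) = -5 + 21/4·(x - 4) + 105/8·(x - 4)² - 35/8·(x - 4)³.
With (x - 4) = 3/4: S(19/4) = 2291/512.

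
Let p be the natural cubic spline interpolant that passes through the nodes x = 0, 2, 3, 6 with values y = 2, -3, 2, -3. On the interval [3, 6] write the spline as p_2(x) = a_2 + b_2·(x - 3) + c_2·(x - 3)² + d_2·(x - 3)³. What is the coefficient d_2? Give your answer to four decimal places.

0.3369

Put M_i = p'' at the i-th knot. Here h = (2, 1, 3) and Δ = (-5/2, 5, -5/3), so the interior equations h_(i-1)·M_(i-1) + 2(h_(i-1)+h_i)·M_i + h_i·M_(i+1) = 6(Δ_i − Δ_(i-1)) read
  2·M_0 + 6·M_1 + 1·M_2 = 6(Δ_1 - Δ_0) = 45
  1·M_1 + 8·M_2 + 3·M_3 = 6(Δ_2 - Δ_1) = -40
Natural end conditions: M_0 = M_3 = 0.
Forward elimination and back-substitution give M_0 = 0, M_1 = 400/47, M_2 = -285/47, M_3 = 0.
On [3, 6], with p_2(x) = a_2 + b_2·(x - 3) + c_2·(x - 3)² + d_2·(x - 3)³: c_2 = M_2/2 = -285/94, d_2 = (M_3 - M_2)/(6h_2) = 95/282, b_2 = Δ_2 - h_2(2M_2 + M_3)/6 = 620/141.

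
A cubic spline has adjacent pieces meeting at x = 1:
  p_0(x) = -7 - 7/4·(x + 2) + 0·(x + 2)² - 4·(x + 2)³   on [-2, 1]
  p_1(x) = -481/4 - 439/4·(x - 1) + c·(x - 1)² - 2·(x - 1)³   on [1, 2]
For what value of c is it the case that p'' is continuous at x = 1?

-36

p_0''(x) = 0 - 24·(x + 2), so p_0''(1) = -72. On the right, p_1''(1) = 2c, so c = -36.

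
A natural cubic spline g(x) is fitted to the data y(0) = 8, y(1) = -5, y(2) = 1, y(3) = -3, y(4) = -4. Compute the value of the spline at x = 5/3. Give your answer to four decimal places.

-1.0952

With σ_i denoting the second derivative at x_i, h_i = 1, 1, 1, 1, and Δ_i = (y_(i+1) − y_i)/h_i = -13, 6, -4, -1:
  1·σ_0 + 4·σ_1 + 1·σ_2 = 6(Δ_1 - Δ_0) = 114
  1·σ_1 + 4·σ_2 + 1·σ_3 = 6(Δ_2 - Δ_1) = -60
  1·σ_2 + 4·σ_3 + 1·σ_4 = 6(Δ_3 - Δ_2) = 18
Natural end conditions: σ_0 = σ_4 = 0.
Solving: σ_0 = 0, σ_1 = 246/7, σ_2 = -186/7, σ_3 = 78/7, σ_4 = 0.
On [1, 2], g(x) = -5 - 9/7·(x - 1) + 123/7·(x - 1)² - 72/7·(x - 1)³.
With (x - 1) = 2/3: g(5/3) = -23/21.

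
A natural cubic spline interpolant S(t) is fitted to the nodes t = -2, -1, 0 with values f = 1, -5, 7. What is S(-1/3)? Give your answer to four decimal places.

Put m_i = S'' at the i-th knot. Here h = (1, 1) and Δ = (-6, 12), so the interior equations h_(i-1)·m_(i-1) + 2(h_(i-1)+h_i)·m_i + h_i·m_(i+1) = 6(Δ_i − Δ_(i-1)) read
  1·m_0 + 4·m_1 + 1·m_2 = 6(Δ_1 - Δ_0) = 108
Natural end conditions: m_0 = m_2 = 0.
Forward elimination and back-substitution give m_0 = 0, m_1 = 27, m_2 = 0.
On [-1, 0], S(t) = -5 + 3·(t + 1) + 27/2·(t + 1)² - 9/2·(t + 1)³.
With (t + 1) = 2/3: S(-1/3) = 5/3.

1.6667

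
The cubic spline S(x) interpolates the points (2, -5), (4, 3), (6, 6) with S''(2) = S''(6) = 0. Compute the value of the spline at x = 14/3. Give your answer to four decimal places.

4.4630

With σ_i denoting the second derivative at x_i, h_i = 2, 2, and Δ_i = (y_(i+1) − y_i)/h_i = 4, 3/2:
  2·σ_0 + 8·σ_1 + 2·σ_2 = 6(Δ_1 - Δ_0) = -15
Natural end conditions: σ_0 = σ_2 = 0.
Forward elimination and back-substitution give σ_0 = 0, σ_1 = -15/8, σ_2 = 0.
On [4, 6], S(x) = 3 + 11/4·(x - 4) - 15/16·(x - 4)² + 5/32·(x - 4)³.
With (x - 4) = 2/3: S(14/3) = 241/54.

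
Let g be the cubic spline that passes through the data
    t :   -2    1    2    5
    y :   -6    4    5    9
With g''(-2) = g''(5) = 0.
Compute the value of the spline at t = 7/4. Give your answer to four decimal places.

4.7946

Write m_i for g''(x_i). With h_i = 3, 1, 3 and divided differences Δ_i = 10/3, 1, 4/3, the continuity of g' gives the tridiagonal system
  3·m_0 + 8·m_1 + 1·m_2 = 6(Δ_1 - Δ_0) = -14
  1·m_1 + 8·m_2 + 3·m_3 = 6(Δ_2 - Δ_1) = 2
Natural end conditions: m_0 = m_3 = 0.
Forward elimination and back-substitution give m_0 = 0, m_1 = -38/21, m_2 = 10/21, m_3 = 0.
On [1, 2], g(t) = 4 + 32/21·(t - 1) - 19/21·(t - 1)² + 8/21·(t - 1)³.
With (t - 1) = 3/4: g(7/4) = 537/112.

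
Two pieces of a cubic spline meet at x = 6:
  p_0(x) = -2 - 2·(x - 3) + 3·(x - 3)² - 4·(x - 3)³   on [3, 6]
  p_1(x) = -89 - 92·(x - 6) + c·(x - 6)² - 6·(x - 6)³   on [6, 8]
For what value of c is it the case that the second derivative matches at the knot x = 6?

p_0''(x) = 6 - 24·(x - 3), so p_0''(6) = -66. On the right, p_1''(6) = 2c, so c = -33.

-33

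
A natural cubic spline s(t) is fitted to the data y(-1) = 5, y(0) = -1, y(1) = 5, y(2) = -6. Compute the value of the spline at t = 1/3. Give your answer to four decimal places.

0.9753

With M_i denoting the second derivative at x_i, h_i = 1, 1, 1, and Δ_i = (y_(i+1) − y_i)/h_i = -6, 6, -11:
  1·M_0 + 4·M_1 + 1·M_2 = 6(Δ_1 - Δ_0) = 72
  1·M_1 + 4·M_2 + 1·M_3 = 6(Δ_2 - Δ_1) = -102
Natural end conditions: M_0 = M_3 = 0.
Hence M_0 = 0, M_1 = 26, M_2 = -32, M_3 = 0.
On [0, 1], s(t) = -1 + 8/3·t + 13·t² - 29/3·t³.
With t = 1/3: s(1/3) = 79/81.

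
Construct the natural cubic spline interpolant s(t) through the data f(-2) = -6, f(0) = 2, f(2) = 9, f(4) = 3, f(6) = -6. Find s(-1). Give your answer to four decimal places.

-2.2277

Write M_i for s''(x_i). With h_i = 2, 2, 2, 2 and divided differences Δ_i = 4, 7/2, -3, -9/2, the continuity of s' gives the tridiagonal system
  2·M_0 + 8·M_1 + 2·M_2 = 6(Δ_1 - Δ_0) = -3
  2·M_1 + 8·M_2 + 2·M_3 = 6(Δ_2 - Δ_1) = -39
  2·M_2 + 8·M_3 + 2·M_4 = 6(Δ_3 - Δ_2) = -9
Natural end conditions: M_0 = M_4 = 0.
Forward elimination and back-substitution give M_0 = 0, M_1 = 51/56, M_2 = -36/7, M_3 = 9/56, M_4 = 0.
On [-2, 0], s(t) = -6 + 207/56·(t + 2) + 0·(t + 2)² + 17/224·(t + 2)³.
With (t + 2) = 1: s(-1) = -499/224.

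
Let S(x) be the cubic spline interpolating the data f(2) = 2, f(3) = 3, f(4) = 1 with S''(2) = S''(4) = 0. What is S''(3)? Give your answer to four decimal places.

Write M_i for S''(x_i). With h_i = 1, 1 and divided differences Δ_i = 1, -2, the continuity of S' gives the tridiagonal system
  1·M_0 + 4·M_1 + 1·M_2 = 6(Δ_1 - Δ_0) = -18
Natural end conditions: M_0 = M_2 = 0.
Forward elimination and back-substitution give M_0 = 0, M_1 = -9/2, M_2 = 0.

-4.5000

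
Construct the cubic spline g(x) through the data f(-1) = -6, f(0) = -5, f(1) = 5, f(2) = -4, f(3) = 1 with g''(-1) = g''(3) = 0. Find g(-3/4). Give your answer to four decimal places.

-6.6917

Write M_i for g''(x_i). With h_i = 1, 1, 1, 1 and divided differences Δ_i = 1, 10, -9, 5, the continuity of g' gives the tridiagonal system
  1·M_0 + 4·M_1 + 1·M_2 = 6(Δ_1 - Δ_0) = 54
  1·M_1 + 4·M_2 + 1·M_3 = 6(Δ_2 - Δ_1) = -114
  1·M_2 + 4·M_3 + 1·M_4 = 6(Δ_3 - Δ_2) = 84
Natural end conditions: M_0 = M_4 = 0.
Forward elimination and back-substitution give M_0 = 0, M_1 = 675/28, M_2 = -297/7, M_3 = 885/28, M_4 = 0.
On [-1, 0], g(x) = -6 - 169/56·(x + 1) + 0·(x + 1)² + 225/56·(x + 1)³.
With (x + 1) = 1/4: g(-3/4) = -23983/3584.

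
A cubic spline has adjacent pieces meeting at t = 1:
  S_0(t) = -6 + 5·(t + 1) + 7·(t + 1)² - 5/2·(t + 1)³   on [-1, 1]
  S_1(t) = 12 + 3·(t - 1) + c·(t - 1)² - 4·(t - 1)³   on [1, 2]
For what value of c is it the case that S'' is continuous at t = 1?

S_0''(t) = 14 - 15·(t + 1), so S_0''(1) = -16. On the right, S_1''(1) = 2c, so c = -8.

-8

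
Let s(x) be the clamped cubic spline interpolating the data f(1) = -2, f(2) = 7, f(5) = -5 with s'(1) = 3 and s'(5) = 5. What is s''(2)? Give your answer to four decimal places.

Put M_i = s'' at the i-th knot. Here h = (1, 3) and Δ = (9, -4), so the interior equations h_(i-1)·M_(i-1) + 2(h_(i-1)+h_i)·M_i + h_i·M_(i+1) = 6(Δ_i − Δ_(i-1)) read
  1·M_0 + 8·M_1 + 3·M_2 = 6(Δ_1 - Δ_0) = -78
Clamped end conditions give two more equations: 2h_0·M_0 + h_0·M_1 = 6(Δ_0 - s'(1)) = 36 and h_1·M_1 + 2h_1·M_2 = 6(s'(5) - Δ_1) = 54.
Solving: M_0 = 113/4, M_1 = -41/2, M_2 = 77/4.

-20.5000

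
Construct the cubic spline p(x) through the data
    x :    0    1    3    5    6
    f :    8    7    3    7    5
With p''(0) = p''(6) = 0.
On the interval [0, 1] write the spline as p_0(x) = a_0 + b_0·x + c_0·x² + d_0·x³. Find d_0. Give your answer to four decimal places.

-0.4500

Write m_i for p''(x_i). With h_i = 1, 2, 2, 1 and divided differences Δ_i = -1, -2, 2, -2, the continuity of p' gives the tridiagonal system
  1·m_0 + 6·m_1 + 2·m_2 = 6(Δ_1 - Δ_0) = -6
  2·m_1 + 8·m_2 + 2·m_3 = 6(Δ_2 - Δ_1) = 24
  2·m_2 + 6·m_3 + 1·m_4 = 6(Δ_3 - Δ_2) = -24
Natural end conditions: m_0 = m_4 = 0.
Solving the tridiagonal system: m_0 = 0, m_1 = -27/10, m_2 = 51/10, m_3 = -57/10, m_4 = 0.
On [0, 1], with p_0(x) = a_0 + b_0·x + c_0·x² + d_0·x³: c_0 = m_0/2 = 0, d_0 = (m_1 - m_0)/(6h_0) = -9/20, b_0 = Δ_0 - h_0(2m_0 + m_1)/6 = -11/20.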